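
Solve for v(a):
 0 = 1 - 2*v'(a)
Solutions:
 v(a) = C1 + a/2


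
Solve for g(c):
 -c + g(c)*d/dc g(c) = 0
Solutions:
 g(c) = -sqrt(C1 + c^2)
 g(c) = sqrt(C1 + c^2)


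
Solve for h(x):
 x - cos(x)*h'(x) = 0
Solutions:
 h(x) = C1 + Integral(x/cos(x), x)


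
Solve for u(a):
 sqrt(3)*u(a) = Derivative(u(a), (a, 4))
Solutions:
 u(a) = C1*exp(-3^(1/8)*a) + C2*exp(3^(1/8)*a) + C3*sin(3^(1/8)*a) + C4*cos(3^(1/8)*a)


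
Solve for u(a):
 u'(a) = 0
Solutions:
 u(a) = C1


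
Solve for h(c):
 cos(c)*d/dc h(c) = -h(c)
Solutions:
 h(c) = C1*sqrt(sin(c) - 1)/sqrt(sin(c) + 1)


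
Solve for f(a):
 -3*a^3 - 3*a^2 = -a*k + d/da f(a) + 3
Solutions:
 f(a) = C1 - 3*a^4/4 - a^3 + a^2*k/2 - 3*a


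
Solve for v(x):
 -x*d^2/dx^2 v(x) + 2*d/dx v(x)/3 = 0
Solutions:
 v(x) = C1 + C2*x^(5/3)


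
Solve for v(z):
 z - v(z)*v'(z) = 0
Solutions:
 v(z) = -sqrt(C1 + z^2)
 v(z) = sqrt(C1 + z^2)


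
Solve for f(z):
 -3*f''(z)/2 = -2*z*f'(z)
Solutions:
 f(z) = C1 + C2*erfi(sqrt(6)*z/3)


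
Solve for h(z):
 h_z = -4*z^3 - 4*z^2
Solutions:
 h(z) = C1 - z^4 - 4*z^3/3


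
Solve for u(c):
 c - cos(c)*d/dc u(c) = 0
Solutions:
 u(c) = C1 + Integral(c/cos(c), c)


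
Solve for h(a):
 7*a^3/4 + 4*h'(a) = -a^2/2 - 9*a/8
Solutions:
 h(a) = C1 - 7*a^4/64 - a^3/24 - 9*a^2/64


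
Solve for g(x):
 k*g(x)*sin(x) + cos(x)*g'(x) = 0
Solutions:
 g(x) = C1*exp(k*log(cos(x)))


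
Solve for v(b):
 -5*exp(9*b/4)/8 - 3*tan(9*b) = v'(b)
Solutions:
 v(b) = C1 - 5*exp(9*b/4)/18 + log(cos(9*b))/3


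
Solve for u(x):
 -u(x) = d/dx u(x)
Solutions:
 u(x) = C1*exp(-x)


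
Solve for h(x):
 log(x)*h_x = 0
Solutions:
 h(x) = C1


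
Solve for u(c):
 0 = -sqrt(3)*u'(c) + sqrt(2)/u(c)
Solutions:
 u(c) = -sqrt(C1 + 6*sqrt(6)*c)/3
 u(c) = sqrt(C1 + 6*sqrt(6)*c)/3


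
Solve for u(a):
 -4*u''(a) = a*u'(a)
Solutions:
 u(a) = C1 + C2*erf(sqrt(2)*a/4)


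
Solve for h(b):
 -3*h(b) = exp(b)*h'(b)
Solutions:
 h(b) = C1*exp(3*exp(-b))


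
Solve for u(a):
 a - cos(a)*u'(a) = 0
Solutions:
 u(a) = C1 + Integral(a/cos(a), a)


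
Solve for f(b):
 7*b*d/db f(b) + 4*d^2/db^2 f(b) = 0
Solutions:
 f(b) = C1 + C2*erf(sqrt(14)*b/4)


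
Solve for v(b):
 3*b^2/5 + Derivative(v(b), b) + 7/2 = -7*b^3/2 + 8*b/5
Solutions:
 v(b) = C1 - 7*b^4/8 - b^3/5 + 4*b^2/5 - 7*b/2


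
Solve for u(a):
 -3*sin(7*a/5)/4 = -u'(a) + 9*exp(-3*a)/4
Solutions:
 u(a) = C1 - 15*cos(7*a/5)/28 - 3*exp(-3*a)/4


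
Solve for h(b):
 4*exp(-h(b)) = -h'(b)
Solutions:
 h(b) = log(C1 - 4*b)


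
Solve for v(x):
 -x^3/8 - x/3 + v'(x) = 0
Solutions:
 v(x) = C1 + x^4/32 + x^2/6


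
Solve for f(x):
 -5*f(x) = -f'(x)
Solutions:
 f(x) = C1*exp(5*x)


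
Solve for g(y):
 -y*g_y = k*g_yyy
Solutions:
 g(y) = C1 + Integral(C2*airyai(y*(-1/k)^(1/3)) + C3*airybi(y*(-1/k)^(1/3)), y)


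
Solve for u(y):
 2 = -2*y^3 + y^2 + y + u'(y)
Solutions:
 u(y) = C1 + y^4/2 - y^3/3 - y^2/2 + 2*y


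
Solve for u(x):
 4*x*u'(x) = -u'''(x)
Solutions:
 u(x) = C1 + Integral(C2*airyai(-2^(2/3)*x) + C3*airybi(-2^(2/3)*x), x)


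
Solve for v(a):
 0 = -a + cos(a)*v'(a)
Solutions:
 v(a) = C1 + Integral(a/cos(a), a)


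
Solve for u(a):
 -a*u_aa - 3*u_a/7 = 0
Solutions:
 u(a) = C1 + C2*a^(4/7)


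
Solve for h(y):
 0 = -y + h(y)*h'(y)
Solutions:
 h(y) = -sqrt(C1 + y^2)
 h(y) = sqrt(C1 + y^2)


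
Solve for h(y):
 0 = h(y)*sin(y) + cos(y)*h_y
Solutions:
 h(y) = C1*cos(y)


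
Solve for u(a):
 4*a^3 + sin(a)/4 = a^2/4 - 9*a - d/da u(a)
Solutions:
 u(a) = C1 - a^4 + a^3/12 - 9*a^2/2 + cos(a)/4


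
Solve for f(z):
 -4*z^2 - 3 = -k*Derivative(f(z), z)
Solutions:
 f(z) = C1 + 4*z^3/(3*k) + 3*z/k


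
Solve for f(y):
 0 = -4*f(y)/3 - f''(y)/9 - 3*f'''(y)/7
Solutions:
 f(y) = C1*exp(y*(-14 + 7*7^(2/3)/(486*sqrt(59098) + 118147)^(1/3) + 7^(1/3)*(486*sqrt(59098) + 118147)^(1/3))/162)*sin(sqrt(3)*7^(1/3)*y*(-(486*sqrt(59098) + 118147)^(1/3) + 7*7^(1/3)/(486*sqrt(59098) + 118147)^(1/3))/162) + C2*exp(y*(-14 + 7*7^(2/3)/(486*sqrt(59098) + 118147)^(1/3) + 7^(1/3)*(486*sqrt(59098) + 118147)^(1/3))/162)*cos(sqrt(3)*7^(1/3)*y*(-(486*sqrt(59098) + 118147)^(1/3) + 7*7^(1/3)/(486*sqrt(59098) + 118147)^(1/3))/162) + C3*exp(-y*(7*7^(2/3)/(486*sqrt(59098) + 118147)^(1/3) + 7 + 7^(1/3)*(486*sqrt(59098) + 118147)^(1/3))/81)


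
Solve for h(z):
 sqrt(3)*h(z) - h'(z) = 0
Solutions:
 h(z) = C1*exp(sqrt(3)*z)


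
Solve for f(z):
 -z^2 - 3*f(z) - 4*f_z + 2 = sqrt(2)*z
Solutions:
 f(z) = C1*exp(-3*z/4) - z^2/3 - sqrt(2)*z/3 + 8*z/9 - 14/27 + 4*sqrt(2)/9


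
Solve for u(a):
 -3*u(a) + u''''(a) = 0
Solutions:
 u(a) = C1*exp(-3^(1/4)*a) + C2*exp(3^(1/4)*a) + C3*sin(3^(1/4)*a) + C4*cos(3^(1/4)*a)


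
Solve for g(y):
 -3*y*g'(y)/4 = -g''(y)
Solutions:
 g(y) = C1 + C2*erfi(sqrt(6)*y/4)


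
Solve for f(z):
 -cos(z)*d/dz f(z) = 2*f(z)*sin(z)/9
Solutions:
 f(z) = C1*cos(z)^(2/9)


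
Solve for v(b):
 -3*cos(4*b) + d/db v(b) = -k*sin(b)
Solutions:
 v(b) = C1 + k*cos(b) + 3*sin(4*b)/4


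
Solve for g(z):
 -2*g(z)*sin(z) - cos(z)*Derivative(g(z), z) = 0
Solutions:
 g(z) = C1*cos(z)^2


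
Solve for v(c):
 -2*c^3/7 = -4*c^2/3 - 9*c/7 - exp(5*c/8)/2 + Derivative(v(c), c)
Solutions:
 v(c) = C1 - c^4/14 + 4*c^3/9 + 9*c^2/14 + 4*exp(5*c/8)/5


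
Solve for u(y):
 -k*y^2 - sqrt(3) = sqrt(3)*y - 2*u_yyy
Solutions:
 u(y) = C1 + C2*y + C3*y^2 + k*y^5/120 + sqrt(3)*y^4/48 + sqrt(3)*y^3/12


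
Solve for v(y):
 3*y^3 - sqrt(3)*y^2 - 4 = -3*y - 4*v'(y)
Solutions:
 v(y) = C1 - 3*y^4/16 + sqrt(3)*y^3/12 - 3*y^2/8 + y


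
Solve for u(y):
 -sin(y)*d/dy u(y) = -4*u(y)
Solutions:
 u(y) = C1*(cos(y)^2 - 2*cos(y) + 1)/(cos(y)^2 + 2*cos(y) + 1)


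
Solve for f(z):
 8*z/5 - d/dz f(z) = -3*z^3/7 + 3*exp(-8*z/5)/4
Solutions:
 f(z) = C1 + 3*z^4/28 + 4*z^2/5 + 15*exp(-8*z/5)/32


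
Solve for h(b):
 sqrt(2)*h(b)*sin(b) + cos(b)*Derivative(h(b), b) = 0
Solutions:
 h(b) = C1*cos(b)^(sqrt(2))


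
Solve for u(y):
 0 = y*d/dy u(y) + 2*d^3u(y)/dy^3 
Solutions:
 u(y) = C1 + Integral(C2*airyai(-2^(2/3)*y/2) + C3*airybi(-2^(2/3)*y/2), y)


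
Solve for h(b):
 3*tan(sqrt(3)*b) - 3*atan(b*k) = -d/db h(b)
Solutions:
 h(b) = C1 + 3*Piecewise((b*atan(b*k) - log(b^2*k^2 + 1)/(2*k), Ne(k, 0)), (0, True)) + sqrt(3)*log(cos(sqrt(3)*b))


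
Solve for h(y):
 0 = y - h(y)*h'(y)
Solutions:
 h(y) = -sqrt(C1 + y^2)
 h(y) = sqrt(C1 + y^2)


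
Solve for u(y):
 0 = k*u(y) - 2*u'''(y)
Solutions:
 u(y) = C1*exp(2^(2/3)*k^(1/3)*y/2) + C2*exp(2^(2/3)*k^(1/3)*y*(-1 + sqrt(3)*I)/4) + C3*exp(-2^(2/3)*k^(1/3)*y*(1 + sqrt(3)*I)/4)


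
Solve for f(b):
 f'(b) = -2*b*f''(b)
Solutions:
 f(b) = C1 + C2*sqrt(b)


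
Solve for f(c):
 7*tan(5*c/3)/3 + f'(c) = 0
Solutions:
 f(c) = C1 + 7*log(cos(5*c/3))/5


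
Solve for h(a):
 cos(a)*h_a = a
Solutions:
 h(a) = C1 + Integral(a/cos(a), a)


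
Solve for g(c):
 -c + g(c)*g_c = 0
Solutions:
 g(c) = -sqrt(C1 + c^2)
 g(c) = sqrt(C1 + c^2)


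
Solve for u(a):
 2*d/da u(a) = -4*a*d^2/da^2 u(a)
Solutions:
 u(a) = C1 + C2*sqrt(a)


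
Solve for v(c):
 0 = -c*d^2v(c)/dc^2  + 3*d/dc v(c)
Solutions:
 v(c) = C1 + C2*c^4


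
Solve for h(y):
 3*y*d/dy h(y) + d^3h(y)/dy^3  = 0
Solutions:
 h(y) = C1 + Integral(C2*airyai(-3^(1/3)*y) + C3*airybi(-3^(1/3)*y), y)


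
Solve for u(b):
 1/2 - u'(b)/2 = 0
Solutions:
 u(b) = C1 + b


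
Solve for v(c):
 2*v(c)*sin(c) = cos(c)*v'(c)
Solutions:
 v(c) = C1/cos(c)^2


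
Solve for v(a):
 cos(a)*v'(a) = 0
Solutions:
 v(a) = C1


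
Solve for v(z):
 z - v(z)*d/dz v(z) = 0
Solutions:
 v(z) = -sqrt(C1 + z^2)
 v(z) = sqrt(C1 + z^2)


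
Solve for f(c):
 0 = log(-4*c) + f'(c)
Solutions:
 f(c) = C1 - c*log(-c) + c*(1 - 2*log(2))


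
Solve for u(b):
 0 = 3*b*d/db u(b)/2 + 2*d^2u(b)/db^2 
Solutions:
 u(b) = C1 + C2*erf(sqrt(6)*b/4)


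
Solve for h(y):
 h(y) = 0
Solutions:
 h(y) = 0


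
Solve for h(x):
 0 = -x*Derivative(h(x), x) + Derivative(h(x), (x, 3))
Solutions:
 h(x) = C1 + Integral(C2*airyai(x) + C3*airybi(x), x)


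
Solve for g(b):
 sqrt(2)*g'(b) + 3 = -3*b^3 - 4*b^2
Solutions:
 g(b) = C1 - 3*sqrt(2)*b^4/8 - 2*sqrt(2)*b^3/3 - 3*sqrt(2)*b/2


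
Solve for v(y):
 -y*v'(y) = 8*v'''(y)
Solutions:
 v(y) = C1 + Integral(C2*airyai(-y/2) + C3*airybi(-y/2), y)


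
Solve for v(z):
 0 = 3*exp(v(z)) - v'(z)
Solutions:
 v(z) = log(-1/(C1 + 3*z))


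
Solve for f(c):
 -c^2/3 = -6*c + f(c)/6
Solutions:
 f(c) = 2*c*(18 - c)


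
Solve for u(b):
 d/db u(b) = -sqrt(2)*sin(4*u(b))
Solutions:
 u(b) = -acos((-C1 - exp(8*sqrt(2)*b))/(C1 - exp(8*sqrt(2)*b)))/4 + pi/2
 u(b) = acos((-C1 - exp(8*sqrt(2)*b))/(C1 - exp(8*sqrt(2)*b)))/4


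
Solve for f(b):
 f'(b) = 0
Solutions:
 f(b) = C1


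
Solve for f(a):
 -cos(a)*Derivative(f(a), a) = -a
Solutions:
 f(a) = C1 + Integral(a/cos(a), a)


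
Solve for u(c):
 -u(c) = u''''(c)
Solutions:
 u(c) = (C1*sin(sqrt(2)*c/2) + C2*cos(sqrt(2)*c/2))*exp(-sqrt(2)*c/2) + (C3*sin(sqrt(2)*c/2) + C4*cos(sqrt(2)*c/2))*exp(sqrt(2)*c/2)


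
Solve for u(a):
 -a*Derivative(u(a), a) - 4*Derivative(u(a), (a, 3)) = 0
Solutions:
 u(a) = C1 + Integral(C2*airyai(-2^(1/3)*a/2) + C3*airybi(-2^(1/3)*a/2), a)


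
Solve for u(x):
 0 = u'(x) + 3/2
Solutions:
 u(x) = C1 - 3*x/2


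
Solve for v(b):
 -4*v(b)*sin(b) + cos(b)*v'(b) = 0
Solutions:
 v(b) = C1/cos(b)^4


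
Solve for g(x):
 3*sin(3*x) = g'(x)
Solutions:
 g(x) = C1 - cos(3*x)


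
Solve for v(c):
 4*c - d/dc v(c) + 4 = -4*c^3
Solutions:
 v(c) = C1 + c^4 + 2*c^2 + 4*c


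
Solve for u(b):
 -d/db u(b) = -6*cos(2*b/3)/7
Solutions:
 u(b) = C1 + 9*sin(2*b/3)/7


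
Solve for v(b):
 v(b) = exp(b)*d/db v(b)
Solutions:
 v(b) = C1*exp(-exp(-b))


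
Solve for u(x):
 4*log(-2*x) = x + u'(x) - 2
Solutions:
 u(x) = C1 - x^2/2 + 4*x*log(-x) + 2*x*(-1 + 2*log(2))


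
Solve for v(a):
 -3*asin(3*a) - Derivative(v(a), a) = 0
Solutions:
 v(a) = C1 - 3*a*asin(3*a) - sqrt(1 - 9*a^2)


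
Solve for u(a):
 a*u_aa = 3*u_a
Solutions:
 u(a) = C1 + C2*a^4


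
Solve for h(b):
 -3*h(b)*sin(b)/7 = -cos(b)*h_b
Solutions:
 h(b) = C1/cos(b)^(3/7)


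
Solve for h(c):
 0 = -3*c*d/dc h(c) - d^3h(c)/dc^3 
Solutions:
 h(c) = C1 + Integral(C2*airyai(-3^(1/3)*c) + C3*airybi(-3^(1/3)*c), c)


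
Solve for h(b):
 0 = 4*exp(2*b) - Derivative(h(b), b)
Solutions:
 h(b) = C1 + 2*exp(2*b)


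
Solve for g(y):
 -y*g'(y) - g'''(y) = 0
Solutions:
 g(y) = C1 + Integral(C2*airyai(-y) + C3*airybi(-y), y)


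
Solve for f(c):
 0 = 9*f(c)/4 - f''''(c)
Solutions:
 f(c) = C1*exp(-sqrt(6)*c/2) + C2*exp(sqrt(6)*c/2) + C3*sin(sqrt(6)*c/2) + C4*cos(sqrt(6)*c/2)


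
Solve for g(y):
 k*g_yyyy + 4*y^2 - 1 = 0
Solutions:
 g(y) = C1 + C2*y + C3*y^2 + C4*y^3 - y^6/(90*k) + y^4/(24*k)


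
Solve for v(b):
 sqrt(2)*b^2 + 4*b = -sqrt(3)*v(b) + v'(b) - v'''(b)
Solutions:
 v(b) = C1*exp(2^(1/3)*sqrt(3)*b*(2/(sqrt(77) + 9)^(1/3) + 2^(1/3)*(sqrt(77) + 9)^(1/3))/12)*sin(2^(1/3)*b*(-2^(1/3)*(sqrt(77) + 9)^(1/3) + 2/(sqrt(77) + 9)^(1/3))/4) + C2*exp(2^(1/3)*sqrt(3)*b*(2/(sqrt(77) + 9)^(1/3) + 2^(1/3)*(sqrt(77) + 9)^(1/3))/12)*cos(2^(1/3)*b*(-2^(1/3)*(sqrt(77) + 9)^(1/3) + 2/(sqrt(77) + 9)^(1/3))/4) + C3*exp(-2^(1/3)*sqrt(3)*b*(2/(sqrt(77) + 9)^(1/3) + 2^(1/3)*(sqrt(77) + 9)^(1/3))/6) - sqrt(6)*b^2/3 - 4*sqrt(3)*b/3 - 2*sqrt(2)*b/3 - 4/3 - 2*sqrt(6)/9


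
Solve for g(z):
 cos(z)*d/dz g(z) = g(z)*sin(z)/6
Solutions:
 g(z) = C1/cos(z)^(1/6)


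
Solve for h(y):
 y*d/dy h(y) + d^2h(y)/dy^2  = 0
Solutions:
 h(y) = C1 + C2*erf(sqrt(2)*y/2)


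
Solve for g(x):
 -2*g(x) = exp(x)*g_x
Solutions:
 g(x) = C1*exp(2*exp(-x))


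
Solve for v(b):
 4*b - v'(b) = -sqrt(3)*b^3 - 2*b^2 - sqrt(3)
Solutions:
 v(b) = C1 + sqrt(3)*b^4/4 + 2*b^3/3 + 2*b^2 + sqrt(3)*b


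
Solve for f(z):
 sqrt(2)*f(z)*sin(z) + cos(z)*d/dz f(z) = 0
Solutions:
 f(z) = C1*cos(z)^(sqrt(2))


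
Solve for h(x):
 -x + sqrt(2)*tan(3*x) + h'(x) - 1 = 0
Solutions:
 h(x) = C1 + x^2/2 + x + sqrt(2)*log(cos(3*x))/3


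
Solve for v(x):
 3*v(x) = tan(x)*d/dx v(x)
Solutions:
 v(x) = C1*sin(x)^3


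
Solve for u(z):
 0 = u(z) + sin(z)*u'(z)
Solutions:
 u(z) = C1*sqrt(cos(z) + 1)/sqrt(cos(z) - 1)


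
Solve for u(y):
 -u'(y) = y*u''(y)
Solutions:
 u(y) = C1 + C2*log(y)


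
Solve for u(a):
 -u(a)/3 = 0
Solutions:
 u(a) = 0


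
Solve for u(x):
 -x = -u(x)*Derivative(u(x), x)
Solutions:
 u(x) = -sqrt(C1 + x^2)
 u(x) = sqrt(C1 + x^2)


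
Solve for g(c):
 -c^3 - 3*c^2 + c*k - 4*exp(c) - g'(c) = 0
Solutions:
 g(c) = C1 - c^4/4 - c^3 + c^2*k/2 - 4*exp(c)


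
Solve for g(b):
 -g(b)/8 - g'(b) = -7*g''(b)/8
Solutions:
 g(b) = C1*exp(b*(4 - sqrt(23))/7) + C2*exp(b*(4 + sqrt(23))/7)


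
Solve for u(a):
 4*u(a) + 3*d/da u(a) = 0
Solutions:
 u(a) = C1*exp(-4*a/3)


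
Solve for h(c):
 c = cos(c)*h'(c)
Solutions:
 h(c) = C1 + Integral(c/cos(c), c)


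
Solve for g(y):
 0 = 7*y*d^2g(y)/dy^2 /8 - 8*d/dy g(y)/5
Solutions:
 g(y) = C1 + C2*y^(99/35)


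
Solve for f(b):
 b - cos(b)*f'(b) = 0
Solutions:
 f(b) = C1 + Integral(b/cos(b), b)


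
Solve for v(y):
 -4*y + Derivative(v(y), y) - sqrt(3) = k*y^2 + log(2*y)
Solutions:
 v(y) = C1 + k*y^3/3 + 2*y^2 + y*log(y) - y + y*log(2) + sqrt(3)*y


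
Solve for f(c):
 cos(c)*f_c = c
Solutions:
 f(c) = C1 + Integral(c/cos(c), c)


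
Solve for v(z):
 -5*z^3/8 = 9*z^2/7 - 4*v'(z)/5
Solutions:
 v(z) = C1 + 25*z^4/128 + 15*z^3/28


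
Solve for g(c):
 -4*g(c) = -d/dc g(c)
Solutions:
 g(c) = C1*exp(4*c)


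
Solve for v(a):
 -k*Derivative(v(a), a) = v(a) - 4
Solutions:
 v(a) = C1*exp(-a/k) + 4


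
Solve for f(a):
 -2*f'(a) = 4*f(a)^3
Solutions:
 f(a) = -sqrt(2)*sqrt(-1/(C1 - 2*a))/2
 f(a) = sqrt(2)*sqrt(-1/(C1 - 2*a))/2


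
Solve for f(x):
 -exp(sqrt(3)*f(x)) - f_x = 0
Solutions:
 f(x) = sqrt(3)*(2*log(1/(C1 + x)) - log(3))/6


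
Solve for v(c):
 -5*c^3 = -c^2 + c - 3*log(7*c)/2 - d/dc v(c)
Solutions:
 v(c) = C1 + 5*c^4/4 - c^3/3 + c^2/2 - 3*c*log(c)/2 - 3*c*log(7)/2 + 3*c/2


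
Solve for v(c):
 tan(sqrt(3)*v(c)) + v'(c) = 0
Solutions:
 v(c) = sqrt(3)*(pi - asin(C1*exp(-sqrt(3)*c)))/3
 v(c) = sqrt(3)*asin(C1*exp(-sqrt(3)*c))/3


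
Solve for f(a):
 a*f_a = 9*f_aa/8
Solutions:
 f(a) = C1 + C2*erfi(2*a/3)


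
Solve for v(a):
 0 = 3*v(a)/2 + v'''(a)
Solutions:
 v(a) = C3*exp(-2^(2/3)*3^(1/3)*a/2) + (C1*sin(2^(2/3)*3^(5/6)*a/4) + C2*cos(2^(2/3)*3^(5/6)*a/4))*exp(2^(2/3)*3^(1/3)*a/4)


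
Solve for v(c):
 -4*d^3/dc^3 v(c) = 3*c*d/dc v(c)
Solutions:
 v(c) = C1 + Integral(C2*airyai(-6^(1/3)*c/2) + C3*airybi(-6^(1/3)*c/2), c)


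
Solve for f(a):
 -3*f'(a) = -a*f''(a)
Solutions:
 f(a) = C1 + C2*a^4


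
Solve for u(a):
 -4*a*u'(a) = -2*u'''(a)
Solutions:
 u(a) = C1 + Integral(C2*airyai(2^(1/3)*a) + C3*airybi(2^(1/3)*a), a)


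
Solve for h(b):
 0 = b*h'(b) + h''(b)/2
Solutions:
 h(b) = C1 + C2*erf(b)


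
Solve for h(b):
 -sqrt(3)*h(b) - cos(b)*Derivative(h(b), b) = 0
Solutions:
 h(b) = C1*(sin(b) - 1)^(sqrt(3)/2)/(sin(b) + 1)^(sqrt(3)/2)


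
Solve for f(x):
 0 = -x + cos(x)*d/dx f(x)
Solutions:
 f(x) = C1 + Integral(x/cos(x), x)


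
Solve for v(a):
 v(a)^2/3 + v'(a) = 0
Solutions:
 v(a) = 3/(C1 + a)


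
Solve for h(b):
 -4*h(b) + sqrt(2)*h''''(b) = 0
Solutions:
 h(b) = C1*exp(-2^(3/8)*b) + C2*exp(2^(3/8)*b) + C3*sin(2^(3/8)*b) + C4*cos(2^(3/8)*b)


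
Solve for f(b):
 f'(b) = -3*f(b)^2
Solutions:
 f(b) = 1/(C1 + 3*b)


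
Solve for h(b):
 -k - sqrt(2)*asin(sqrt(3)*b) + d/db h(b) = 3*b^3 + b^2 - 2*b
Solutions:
 h(b) = C1 + 3*b^4/4 + b^3/3 - b^2 + b*k + sqrt(2)*(b*asin(sqrt(3)*b) + sqrt(3)*sqrt(1 - 3*b^2)/3)


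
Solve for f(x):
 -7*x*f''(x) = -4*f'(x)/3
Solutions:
 f(x) = C1 + C2*x^(25/21)


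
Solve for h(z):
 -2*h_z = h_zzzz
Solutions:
 h(z) = C1 + C4*exp(-2^(1/3)*z) + (C2*sin(2^(1/3)*sqrt(3)*z/2) + C3*cos(2^(1/3)*sqrt(3)*z/2))*exp(2^(1/3)*z/2)


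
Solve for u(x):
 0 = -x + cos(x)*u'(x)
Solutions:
 u(x) = C1 + Integral(x/cos(x), x)


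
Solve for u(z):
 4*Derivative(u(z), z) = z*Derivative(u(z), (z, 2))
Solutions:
 u(z) = C1 + C2*z^5


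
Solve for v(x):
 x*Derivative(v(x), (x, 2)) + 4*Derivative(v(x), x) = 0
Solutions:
 v(x) = C1 + C2/x^3


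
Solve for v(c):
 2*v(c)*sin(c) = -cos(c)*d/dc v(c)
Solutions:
 v(c) = C1*cos(c)^2


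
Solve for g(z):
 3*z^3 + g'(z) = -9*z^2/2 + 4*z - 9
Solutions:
 g(z) = C1 - 3*z^4/4 - 3*z^3/2 + 2*z^2 - 9*z


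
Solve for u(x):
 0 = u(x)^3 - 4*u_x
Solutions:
 u(x) = -sqrt(2)*sqrt(-1/(C1 + x))
 u(x) = sqrt(2)*sqrt(-1/(C1 + x))


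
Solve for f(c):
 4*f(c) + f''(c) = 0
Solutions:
 f(c) = C1*sin(2*c) + C2*cos(2*c)


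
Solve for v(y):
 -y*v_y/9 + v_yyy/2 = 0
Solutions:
 v(y) = C1 + Integral(C2*airyai(6^(1/3)*y/3) + C3*airybi(6^(1/3)*y/3), y)


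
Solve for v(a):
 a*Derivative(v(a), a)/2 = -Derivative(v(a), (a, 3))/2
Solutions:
 v(a) = C1 + Integral(C2*airyai(-a) + C3*airybi(-a), a)


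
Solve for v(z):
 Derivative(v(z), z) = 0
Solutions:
 v(z) = C1


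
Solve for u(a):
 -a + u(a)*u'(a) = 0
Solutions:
 u(a) = -sqrt(C1 + a^2)
 u(a) = sqrt(C1 + a^2)


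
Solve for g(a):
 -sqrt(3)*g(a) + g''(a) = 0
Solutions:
 g(a) = C1*exp(-3^(1/4)*a) + C2*exp(3^(1/4)*a)


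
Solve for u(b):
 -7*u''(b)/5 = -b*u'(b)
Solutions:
 u(b) = C1 + C2*erfi(sqrt(70)*b/14)


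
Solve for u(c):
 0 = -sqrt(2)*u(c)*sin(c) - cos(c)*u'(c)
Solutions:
 u(c) = C1*cos(c)^(sqrt(2))


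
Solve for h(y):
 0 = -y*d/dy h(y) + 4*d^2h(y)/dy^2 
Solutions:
 h(y) = C1 + C2*erfi(sqrt(2)*y/4)


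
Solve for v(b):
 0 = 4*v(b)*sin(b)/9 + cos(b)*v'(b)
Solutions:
 v(b) = C1*cos(b)^(4/9)


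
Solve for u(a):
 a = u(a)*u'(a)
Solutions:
 u(a) = -sqrt(C1 + a^2)
 u(a) = sqrt(C1 + a^2)


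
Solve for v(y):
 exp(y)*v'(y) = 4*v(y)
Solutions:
 v(y) = C1*exp(-4*exp(-y))


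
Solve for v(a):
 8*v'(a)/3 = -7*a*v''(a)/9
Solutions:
 v(a) = C1 + C2/a^(17/7)


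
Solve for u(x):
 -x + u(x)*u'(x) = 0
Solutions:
 u(x) = -sqrt(C1 + x^2)
 u(x) = sqrt(C1 + x^2)


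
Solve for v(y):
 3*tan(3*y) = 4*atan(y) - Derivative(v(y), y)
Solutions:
 v(y) = C1 + 4*y*atan(y) - 2*log(y^2 + 1) + log(cos(3*y))


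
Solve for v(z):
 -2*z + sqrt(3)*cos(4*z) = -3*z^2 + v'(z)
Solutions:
 v(z) = C1 + z^3 - z^2 + sqrt(3)*sin(4*z)/4


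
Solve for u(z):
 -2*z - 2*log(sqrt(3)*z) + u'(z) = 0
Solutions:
 u(z) = C1 + z^2 + 2*z*log(z) - 2*z + z*log(3)


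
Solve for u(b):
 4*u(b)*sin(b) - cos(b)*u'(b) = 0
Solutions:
 u(b) = C1/cos(b)^4


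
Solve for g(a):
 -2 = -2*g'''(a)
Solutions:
 g(a) = C1 + C2*a + C3*a^2 + a^3/6


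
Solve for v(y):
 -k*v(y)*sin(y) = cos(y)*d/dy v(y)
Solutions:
 v(y) = C1*exp(k*log(cos(y)))


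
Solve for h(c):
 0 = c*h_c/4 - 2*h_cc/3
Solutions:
 h(c) = C1 + C2*erfi(sqrt(3)*c/4)


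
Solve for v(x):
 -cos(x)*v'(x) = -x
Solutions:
 v(x) = C1 + Integral(x/cos(x), x)


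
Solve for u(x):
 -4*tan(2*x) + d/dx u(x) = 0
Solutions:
 u(x) = C1 - 2*log(cos(2*x))


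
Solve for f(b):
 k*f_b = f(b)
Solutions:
 f(b) = C1*exp(b/k)


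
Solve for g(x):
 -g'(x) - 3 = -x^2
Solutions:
 g(x) = C1 + x^3/3 - 3*x


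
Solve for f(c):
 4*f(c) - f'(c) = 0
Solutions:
 f(c) = C1*exp(4*c)


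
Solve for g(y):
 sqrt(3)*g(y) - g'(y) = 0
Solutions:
 g(y) = C1*exp(sqrt(3)*y)


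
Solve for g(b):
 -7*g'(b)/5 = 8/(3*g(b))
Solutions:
 g(b) = -sqrt(C1 - 1680*b)/21
 g(b) = sqrt(C1 - 1680*b)/21


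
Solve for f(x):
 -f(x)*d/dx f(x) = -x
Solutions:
 f(x) = -sqrt(C1 + x^2)
 f(x) = sqrt(C1 + x^2)


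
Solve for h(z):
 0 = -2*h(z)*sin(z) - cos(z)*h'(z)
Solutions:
 h(z) = C1*cos(z)^2


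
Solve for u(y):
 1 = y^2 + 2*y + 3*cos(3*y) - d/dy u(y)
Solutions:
 u(y) = C1 + y^3/3 + y^2 - y + sin(3*y)


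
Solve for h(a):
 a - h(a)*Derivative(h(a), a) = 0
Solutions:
 h(a) = -sqrt(C1 + a^2)
 h(a) = sqrt(C1 + a^2)


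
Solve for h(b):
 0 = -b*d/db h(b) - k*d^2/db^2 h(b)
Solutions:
 h(b) = C1 + C2*sqrt(k)*erf(sqrt(2)*b*sqrt(1/k)/2)


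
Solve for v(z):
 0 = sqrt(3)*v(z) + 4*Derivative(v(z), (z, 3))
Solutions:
 v(z) = C3*exp(-2^(1/3)*3^(1/6)*z/2) + (C1*sin(2^(1/3)*3^(2/3)*z/4) + C2*cos(2^(1/3)*3^(2/3)*z/4))*exp(2^(1/3)*3^(1/6)*z/4)


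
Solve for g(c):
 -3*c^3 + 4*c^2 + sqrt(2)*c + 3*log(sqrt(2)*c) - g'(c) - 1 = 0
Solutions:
 g(c) = C1 - 3*c^4/4 + 4*c^3/3 + sqrt(2)*c^2/2 + 3*c*log(c) - 4*c + 3*c*log(2)/2


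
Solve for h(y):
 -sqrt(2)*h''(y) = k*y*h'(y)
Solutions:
 h(y) = Piecewise((-2^(3/4)*sqrt(pi)*C1*erf(2^(1/4)*sqrt(k)*y/2)/(2*sqrt(k)) - C2, (k > 0) | (k < 0)), (-C1*y - C2, True))


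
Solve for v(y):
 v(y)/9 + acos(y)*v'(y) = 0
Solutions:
 v(y) = C1*exp(-Integral(1/acos(y), y)/9)


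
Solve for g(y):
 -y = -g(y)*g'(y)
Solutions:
 g(y) = -sqrt(C1 + y^2)
 g(y) = sqrt(C1 + y^2)


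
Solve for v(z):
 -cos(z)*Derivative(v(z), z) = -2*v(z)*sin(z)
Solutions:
 v(z) = C1/cos(z)^2


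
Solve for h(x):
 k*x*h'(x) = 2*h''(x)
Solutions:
 h(x) = Piecewise((-sqrt(pi)*C1*erf(x*sqrt(-k)/2)/sqrt(-k) - C2, (k > 0) | (k < 0)), (-C1*x - C2, True))


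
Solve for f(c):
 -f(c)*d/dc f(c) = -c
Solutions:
 f(c) = -sqrt(C1 + c^2)
 f(c) = sqrt(C1 + c^2)


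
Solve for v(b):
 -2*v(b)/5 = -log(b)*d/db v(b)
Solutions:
 v(b) = C1*exp(2*li(b)/5)


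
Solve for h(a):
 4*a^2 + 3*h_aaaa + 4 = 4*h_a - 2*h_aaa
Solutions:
 h(a) = C1 + C2*exp(-a*(2*2^(2/3)/(9*sqrt(705) + 239)^(1/3) + 4 + 2^(1/3)*(9*sqrt(705) + 239)^(1/3))/18)*sin(2^(1/3)*sqrt(3)*a*(-(9*sqrt(705) + 239)^(1/3) + 2*2^(1/3)/(9*sqrt(705) + 239)^(1/3))/18) + C3*exp(-a*(2*2^(2/3)/(9*sqrt(705) + 239)^(1/3) + 4 + 2^(1/3)*(9*sqrt(705) + 239)^(1/3))/18)*cos(2^(1/3)*sqrt(3)*a*(-(9*sqrt(705) + 239)^(1/3) + 2*2^(1/3)/(9*sqrt(705) + 239)^(1/3))/18) + C4*exp(a*(-2 + 2*2^(2/3)/(9*sqrt(705) + 239)^(1/3) + 2^(1/3)*(9*sqrt(705) + 239)^(1/3))/9) + a^3/3 + 2*a


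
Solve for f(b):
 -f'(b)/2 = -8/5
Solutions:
 f(b) = C1 + 16*b/5


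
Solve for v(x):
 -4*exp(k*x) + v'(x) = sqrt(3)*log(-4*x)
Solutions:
 v(x) = C1 + sqrt(3)*x*log(-x) + sqrt(3)*x*(-1 + 2*log(2)) + Piecewise((4*exp(k*x)/k, Ne(k, 0)), (4*x, True))


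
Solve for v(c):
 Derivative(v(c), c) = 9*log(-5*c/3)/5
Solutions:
 v(c) = C1 + 9*c*log(-c)/5 + 9*c*(-log(3) - 1 + log(5))/5


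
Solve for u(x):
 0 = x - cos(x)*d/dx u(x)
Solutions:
 u(x) = C1 + Integral(x/cos(x), x)


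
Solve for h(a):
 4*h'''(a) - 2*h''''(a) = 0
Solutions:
 h(a) = C1 + C2*a + C3*a^2 + C4*exp(2*a)


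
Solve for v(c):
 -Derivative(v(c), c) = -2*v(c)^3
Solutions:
 v(c) = -sqrt(2)*sqrt(-1/(C1 + 2*c))/2
 v(c) = sqrt(2)*sqrt(-1/(C1 + 2*c))/2


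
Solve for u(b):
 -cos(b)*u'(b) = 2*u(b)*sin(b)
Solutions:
 u(b) = C1*cos(b)^2


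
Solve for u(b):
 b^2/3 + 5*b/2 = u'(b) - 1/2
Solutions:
 u(b) = C1 + b^3/9 + 5*b^2/4 + b/2


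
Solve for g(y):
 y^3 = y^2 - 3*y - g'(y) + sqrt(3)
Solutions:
 g(y) = C1 - y^4/4 + y^3/3 - 3*y^2/2 + sqrt(3)*y


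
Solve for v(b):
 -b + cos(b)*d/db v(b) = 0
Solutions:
 v(b) = C1 + Integral(b/cos(b), b)


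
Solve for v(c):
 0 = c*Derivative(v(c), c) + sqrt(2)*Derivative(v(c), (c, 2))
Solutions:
 v(c) = C1 + C2*erf(2^(1/4)*c/2)


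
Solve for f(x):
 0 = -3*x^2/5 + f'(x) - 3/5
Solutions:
 f(x) = C1 + x^3/5 + 3*x/5


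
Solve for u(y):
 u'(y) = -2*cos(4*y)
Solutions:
 u(y) = C1 - sin(4*y)/2


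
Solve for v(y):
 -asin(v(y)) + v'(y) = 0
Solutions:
 Integral(1/asin(_y), (_y, v(y))) = C1 + y


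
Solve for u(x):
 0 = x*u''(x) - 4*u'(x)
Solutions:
 u(x) = C1 + C2*x^5


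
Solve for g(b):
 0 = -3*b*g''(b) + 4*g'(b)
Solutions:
 g(b) = C1 + C2*b^(7/3)


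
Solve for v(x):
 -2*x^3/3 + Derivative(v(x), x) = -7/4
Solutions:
 v(x) = C1 + x^4/6 - 7*x/4


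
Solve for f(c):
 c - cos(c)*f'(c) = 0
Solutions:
 f(c) = C1 + Integral(c/cos(c), c)


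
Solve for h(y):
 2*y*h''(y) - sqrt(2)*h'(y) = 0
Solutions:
 h(y) = C1 + C2*y^(sqrt(2)/2 + 1)


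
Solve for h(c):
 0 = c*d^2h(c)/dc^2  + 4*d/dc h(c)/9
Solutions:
 h(c) = C1 + C2*c^(5/9)


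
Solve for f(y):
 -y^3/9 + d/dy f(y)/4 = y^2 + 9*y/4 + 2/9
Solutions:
 f(y) = C1 + y^4/9 + 4*y^3/3 + 9*y^2/2 + 8*y/9


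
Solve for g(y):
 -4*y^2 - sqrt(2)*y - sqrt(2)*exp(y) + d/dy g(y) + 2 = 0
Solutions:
 g(y) = C1 + 4*y^3/3 + sqrt(2)*y^2/2 - 2*y + sqrt(2)*exp(y)


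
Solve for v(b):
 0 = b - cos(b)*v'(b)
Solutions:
 v(b) = C1 + Integral(b/cos(b), b)


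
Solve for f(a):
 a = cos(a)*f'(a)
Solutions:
 f(a) = C1 + Integral(a/cos(a), a)


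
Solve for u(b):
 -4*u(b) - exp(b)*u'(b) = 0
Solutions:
 u(b) = C1*exp(4*exp(-b))


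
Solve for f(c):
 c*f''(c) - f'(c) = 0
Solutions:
 f(c) = C1 + C2*c^2


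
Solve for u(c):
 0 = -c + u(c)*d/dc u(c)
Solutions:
 u(c) = -sqrt(C1 + c^2)
 u(c) = sqrt(C1 + c^2)


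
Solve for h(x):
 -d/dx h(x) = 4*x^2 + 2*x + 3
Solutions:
 h(x) = C1 - 4*x^3/3 - x^2 - 3*x


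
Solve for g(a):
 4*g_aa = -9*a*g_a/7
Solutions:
 g(a) = C1 + C2*erf(3*sqrt(14)*a/28)


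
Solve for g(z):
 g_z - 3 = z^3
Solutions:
 g(z) = C1 + z^4/4 + 3*z


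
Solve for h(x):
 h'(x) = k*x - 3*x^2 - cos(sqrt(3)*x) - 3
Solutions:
 h(x) = C1 + k*x^2/2 - x^3 - 3*x - sqrt(3)*sin(sqrt(3)*x)/3


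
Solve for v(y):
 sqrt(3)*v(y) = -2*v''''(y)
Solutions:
 v(y) = (C1*sin(2^(1/4)*3^(1/8)*y/2) + C2*cos(2^(1/4)*3^(1/8)*y/2))*exp(-2^(1/4)*3^(1/8)*y/2) + (C3*sin(2^(1/4)*3^(1/8)*y/2) + C4*cos(2^(1/4)*3^(1/8)*y/2))*exp(2^(1/4)*3^(1/8)*y/2)


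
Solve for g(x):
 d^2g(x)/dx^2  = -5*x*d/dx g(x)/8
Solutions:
 g(x) = C1 + C2*erf(sqrt(5)*x/4)


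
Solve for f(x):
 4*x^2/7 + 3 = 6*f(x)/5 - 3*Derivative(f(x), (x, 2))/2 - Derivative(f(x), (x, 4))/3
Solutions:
 f(x) = C1*exp(-sqrt(15)*x*sqrt(-15 + sqrt(385))/10) + C2*exp(sqrt(15)*x*sqrt(-15 + sqrt(385))/10) + C3*sin(sqrt(15)*x*sqrt(15 + sqrt(385))/10) + C4*cos(sqrt(15)*x*sqrt(15 + sqrt(385))/10) + 10*x^2/21 + 155/42


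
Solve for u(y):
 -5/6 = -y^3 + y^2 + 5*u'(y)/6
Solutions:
 u(y) = C1 + 3*y^4/10 - 2*y^3/5 - y


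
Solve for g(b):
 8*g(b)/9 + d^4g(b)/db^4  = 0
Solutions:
 g(b) = (C1*sin(2^(1/4)*sqrt(3)*b/3) + C2*cos(2^(1/4)*sqrt(3)*b/3))*exp(-2^(1/4)*sqrt(3)*b/3) + (C3*sin(2^(1/4)*sqrt(3)*b/3) + C4*cos(2^(1/4)*sqrt(3)*b/3))*exp(2^(1/4)*sqrt(3)*b/3)


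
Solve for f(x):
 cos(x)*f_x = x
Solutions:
 f(x) = C1 + Integral(x/cos(x), x)


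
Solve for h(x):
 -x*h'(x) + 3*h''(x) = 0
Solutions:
 h(x) = C1 + C2*erfi(sqrt(6)*x/6)


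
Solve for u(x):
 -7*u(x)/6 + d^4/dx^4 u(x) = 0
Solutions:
 u(x) = C1*exp(-6^(3/4)*7^(1/4)*x/6) + C2*exp(6^(3/4)*7^(1/4)*x/6) + C3*sin(6^(3/4)*7^(1/4)*x/6) + C4*cos(6^(3/4)*7^(1/4)*x/6)


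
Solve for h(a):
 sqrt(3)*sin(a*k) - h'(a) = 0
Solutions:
 h(a) = C1 - sqrt(3)*cos(a*k)/k


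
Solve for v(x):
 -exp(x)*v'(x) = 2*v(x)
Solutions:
 v(x) = C1*exp(2*exp(-x))


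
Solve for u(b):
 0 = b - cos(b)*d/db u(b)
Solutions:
 u(b) = C1 + Integral(b/cos(b), b)


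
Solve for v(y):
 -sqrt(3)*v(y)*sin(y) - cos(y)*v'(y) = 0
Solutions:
 v(y) = C1*cos(y)^(sqrt(3))


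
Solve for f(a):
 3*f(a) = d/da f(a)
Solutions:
 f(a) = C1*exp(3*a)


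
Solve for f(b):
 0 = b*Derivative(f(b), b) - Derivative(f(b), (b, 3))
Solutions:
 f(b) = C1 + Integral(C2*airyai(b) + C3*airybi(b), b)


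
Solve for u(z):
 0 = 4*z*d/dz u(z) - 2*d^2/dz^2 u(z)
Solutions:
 u(z) = C1 + C2*erfi(z)


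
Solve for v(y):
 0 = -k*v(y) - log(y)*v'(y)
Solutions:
 v(y) = C1*exp(-k*li(y))


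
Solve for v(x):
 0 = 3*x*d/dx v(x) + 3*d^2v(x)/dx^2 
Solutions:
 v(x) = C1 + C2*erf(sqrt(2)*x/2)


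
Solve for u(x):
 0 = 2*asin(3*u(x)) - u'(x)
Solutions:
 Integral(1/asin(3*_y), (_y, u(x))) = C1 + 2*x


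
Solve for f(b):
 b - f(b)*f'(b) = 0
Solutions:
 f(b) = -sqrt(C1 + b^2)
 f(b) = sqrt(C1 + b^2)


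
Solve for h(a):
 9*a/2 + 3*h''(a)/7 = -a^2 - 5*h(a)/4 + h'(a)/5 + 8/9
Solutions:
 h(a) = -4*a^2/5 - 482*a/125 + (C1*sin(2*sqrt(161)*a/15) + C2*cos(2*sqrt(161)*a/15))*exp(7*a/30) + 126536/196875


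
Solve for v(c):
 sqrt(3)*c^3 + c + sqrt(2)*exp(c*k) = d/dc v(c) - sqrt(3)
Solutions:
 v(c) = C1 + sqrt(3)*c^4/4 + c^2/2 + sqrt(3)*c + sqrt(2)*exp(c*k)/k


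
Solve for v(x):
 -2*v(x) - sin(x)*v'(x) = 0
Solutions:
 v(x) = C1*(cos(x) + 1)/(cos(x) - 1)


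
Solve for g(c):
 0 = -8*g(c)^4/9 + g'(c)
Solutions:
 g(c) = 3^(1/3)*(-1/(C1 + 8*c))^(1/3)
 g(c) = (-1/(C1 + 8*c))^(1/3)*(-3^(1/3) - 3^(5/6)*I)/2
 g(c) = (-1/(C1 + 8*c))^(1/3)*(-3^(1/3) + 3^(5/6)*I)/2


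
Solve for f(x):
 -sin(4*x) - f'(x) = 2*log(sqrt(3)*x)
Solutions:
 f(x) = C1 - 2*x*log(x) - x*log(3) + 2*x + cos(4*x)/4


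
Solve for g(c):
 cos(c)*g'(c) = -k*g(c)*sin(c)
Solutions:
 g(c) = C1*exp(k*log(cos(c)))


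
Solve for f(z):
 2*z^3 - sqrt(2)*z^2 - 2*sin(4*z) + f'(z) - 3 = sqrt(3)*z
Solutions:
 f(z) = C1 - z^4/2 + sqrt(2)*z^3/3 + sqrt(3)*z^2/2 + 3*z - cos(4*z)/2


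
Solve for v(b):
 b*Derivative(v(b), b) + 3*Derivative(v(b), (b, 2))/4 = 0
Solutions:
 v(b) = C1 + C2*erf(sqrt(6)*b/3)


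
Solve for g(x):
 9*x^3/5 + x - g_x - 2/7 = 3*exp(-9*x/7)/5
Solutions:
 g(x) = C1 + 9*x^4/20 + x^2/2 - 2*x/7 + 7*exp(-9*x/7)/15


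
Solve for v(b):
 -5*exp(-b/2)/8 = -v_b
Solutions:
 v(b) = C1 - 5*exp(-b/2)/4


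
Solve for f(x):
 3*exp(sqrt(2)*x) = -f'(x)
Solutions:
 f(x) = C1 - 3*sqrt(2)*exp(sqrt(2)*x)/2


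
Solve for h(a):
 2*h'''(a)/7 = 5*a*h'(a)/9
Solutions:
 h(a) = C1 + Integral(C2*airyai(420^(1/3)*a/6) + C3*airybi(420^(1/3)*a/6), a)


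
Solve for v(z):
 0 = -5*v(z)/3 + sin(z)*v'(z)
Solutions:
 v(z) = C1*(cos(z) - 1)^(5/6)/(cos(z) + 1)^(5/6)


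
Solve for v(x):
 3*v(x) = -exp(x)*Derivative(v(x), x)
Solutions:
 v(x) = C1*exp(3*exp(-x))


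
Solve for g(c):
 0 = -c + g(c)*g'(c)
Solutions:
 g(c) = -sqrt(C1 + c^2)
 g(c) = sqrt(C1 + c^2)


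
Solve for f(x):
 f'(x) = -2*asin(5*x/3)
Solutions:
 f(x) = C1 - 2*x*asin(5*x/3) - 2*sqrt(9 - 25*x^2)/5


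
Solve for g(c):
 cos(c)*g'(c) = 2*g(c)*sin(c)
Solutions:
 g(c) = C1/cos(c)^2


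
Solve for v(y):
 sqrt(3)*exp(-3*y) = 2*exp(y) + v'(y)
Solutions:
 v(y) = C1 - 2*exp(y) - sqrt(3)*exp(-3*y)/3


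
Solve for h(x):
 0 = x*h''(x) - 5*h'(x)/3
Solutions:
 h(x) = C1 + C2*x^(8/3)


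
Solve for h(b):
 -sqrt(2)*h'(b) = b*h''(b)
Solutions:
 h(b) = C1 + C2*b^(1 - sqrt(2))


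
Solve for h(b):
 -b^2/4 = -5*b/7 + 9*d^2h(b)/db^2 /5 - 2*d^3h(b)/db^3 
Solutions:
 h(b) = C1 + C2*b + C3*exp(9*b/10) - 5*b^4/432 + 25*b^3/1701 + 250*b^2/5103


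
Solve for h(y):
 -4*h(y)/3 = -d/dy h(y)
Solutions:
 h(y) = C1*exp(4*y/3)


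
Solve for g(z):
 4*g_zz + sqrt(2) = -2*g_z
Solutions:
 g(z) = C1 + C2*exp(-z/2) - sqrt(2)*z/2


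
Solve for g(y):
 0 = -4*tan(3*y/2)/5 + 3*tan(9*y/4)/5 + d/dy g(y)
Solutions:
 g(y) = C1 - 8*log(cos(3*y/2))/15 + 4*log(cos(9*y/4))/15


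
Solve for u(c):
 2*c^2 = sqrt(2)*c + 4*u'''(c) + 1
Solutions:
 u(c) = C1 + C2*c + C3*c^2 + c^5/120 - sqrt(2)*c^4/96 - c^3/24


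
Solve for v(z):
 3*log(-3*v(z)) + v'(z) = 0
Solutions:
 Integral(1/(log(-_y) + log(3)), (_y, v(z)))/3 = C1 - z


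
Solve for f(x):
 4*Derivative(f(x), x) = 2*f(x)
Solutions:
 f(x) = C1*exp(x/2)


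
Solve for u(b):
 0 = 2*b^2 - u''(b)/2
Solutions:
 u(b) = C1 + C2*b + b^4/3


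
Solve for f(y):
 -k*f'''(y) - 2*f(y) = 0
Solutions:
 f(y) = C1*exp(2^(1/3)*y*(-1/k)^(1/3)) + C2*exp(2^(1/3)*y*(-1/k)^(1/3)*(-1 + sqrt(3)*I)/2) + C3*exp(-2^(1/3)*y*(-1/k)^(1/3)*(1 + sqrt(3)*I)/2)


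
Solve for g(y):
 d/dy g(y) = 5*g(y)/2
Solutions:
 g(y) = C1*exp(5*y/2)


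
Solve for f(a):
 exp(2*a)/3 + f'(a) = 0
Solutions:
 f(a) = C1 - exp(2*a)/6


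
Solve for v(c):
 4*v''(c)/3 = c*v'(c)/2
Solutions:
 v(c) = C1 + C2*erfi(sqrt(3)*c/4)


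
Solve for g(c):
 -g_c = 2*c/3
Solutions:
 g(c) = C1 - c^2/3


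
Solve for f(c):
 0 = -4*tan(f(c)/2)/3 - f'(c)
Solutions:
 f(c) = -2*asin(C1*exp(-2*c/3)) + 2*pi
 f(c) = 2*asin(C1*exp(-2*c/3))


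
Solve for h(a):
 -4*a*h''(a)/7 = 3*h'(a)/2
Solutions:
 h(a) = C1 + C2/a^(13/8)


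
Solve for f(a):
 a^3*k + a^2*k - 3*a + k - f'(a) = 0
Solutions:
 f(a) = C1 + a^4*k/4 + a^3*k/3 - 3*a^2/2 + a*k


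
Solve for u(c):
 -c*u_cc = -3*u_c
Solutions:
 u(c) = C1 + C2*c^4


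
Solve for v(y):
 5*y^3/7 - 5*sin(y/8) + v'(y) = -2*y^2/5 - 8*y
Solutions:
 v(y) = C1 - 5*y^4/28 - 2*y^3/15 - 4*y^2 - 40*cos(y/8)


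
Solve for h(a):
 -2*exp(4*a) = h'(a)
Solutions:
 h(a) = C1 - exp(4*a)/2


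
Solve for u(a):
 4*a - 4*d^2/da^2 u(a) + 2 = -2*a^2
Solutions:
 u(a) = C1 + C2*a + a^4/24 + a^3/6 + a^2/4


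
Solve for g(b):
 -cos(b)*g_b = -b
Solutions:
 g(b) = C1 + Integral(b/cos(b), b)


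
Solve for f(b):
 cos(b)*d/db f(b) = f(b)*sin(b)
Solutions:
 f(b) = C1/cos(b)


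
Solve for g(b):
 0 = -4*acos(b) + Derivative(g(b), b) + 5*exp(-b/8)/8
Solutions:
 g(b) = C1 + 4*b*acos(b) - 4*sqrt(1 - b^2) + 5*exp(-b/8)


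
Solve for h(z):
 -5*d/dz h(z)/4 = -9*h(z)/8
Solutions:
 h(z) = C1*exp(9*z/10)


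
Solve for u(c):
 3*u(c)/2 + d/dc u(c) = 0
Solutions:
 u(c) = C1*exp(-3*c/2)


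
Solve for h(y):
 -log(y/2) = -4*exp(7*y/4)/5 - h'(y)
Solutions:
 h(y) = C1 + y*log(y) + y*(-1 - log(2)) - 16*exp(7*y/4)/35


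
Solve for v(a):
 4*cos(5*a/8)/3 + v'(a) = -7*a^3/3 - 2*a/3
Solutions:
 v(a) = C1 - 7*a^4/12 - a^2/3 - 32*sin(5*a/8)/15


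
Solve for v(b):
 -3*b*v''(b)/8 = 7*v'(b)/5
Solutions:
 v(b) = C1 + C2/b^(41/15)


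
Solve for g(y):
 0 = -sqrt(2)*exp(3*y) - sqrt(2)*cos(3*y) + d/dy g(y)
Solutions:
 g(y) = C1 + sqrt(2)*exp(3*y)/3 + sqrt(2)*sin(3*y)/3


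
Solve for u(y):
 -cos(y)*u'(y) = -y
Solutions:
 u(y) = C1 + Integral(y/cos(y), y)


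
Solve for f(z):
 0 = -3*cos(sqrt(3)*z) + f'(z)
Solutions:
 f(z) = C1 + sqrt(3)*sin(sqrt(3)*z)


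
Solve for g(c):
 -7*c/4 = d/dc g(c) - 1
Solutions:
 g(c) = C1 - 7*c^2/8 + c


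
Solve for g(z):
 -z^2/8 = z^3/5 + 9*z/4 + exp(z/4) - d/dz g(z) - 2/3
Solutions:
 g(z) = C1 + z^4/20 + z^3/24 + 9*z^2/8 - 2*z/3 + 4*exp(z/4)


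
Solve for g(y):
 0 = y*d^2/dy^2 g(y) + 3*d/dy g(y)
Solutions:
 g(y) = C1 + C2/y^2


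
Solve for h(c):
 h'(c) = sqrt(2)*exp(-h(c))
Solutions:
 h(c) = log(C1 + sqrt(2)*c)


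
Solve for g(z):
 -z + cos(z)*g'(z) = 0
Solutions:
 g(z) = C1 + Integral(z/cos(z), z)


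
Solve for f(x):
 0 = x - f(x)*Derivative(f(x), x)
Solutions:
 f(x) = -sqrt(C1 + x^2)
 f(x) = sqrt(C1 + x^2)


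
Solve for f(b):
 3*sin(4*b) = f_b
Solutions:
 f(b) = C1 - 3*cos(4*b)/4


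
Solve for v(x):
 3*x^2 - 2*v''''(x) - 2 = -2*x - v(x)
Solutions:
 v(x) = C1*exp(-2^(3/4)*x/2) + C2*exp(2^(3/4)*x/2) + C3*sin(2^(3/4)*x/2) + C4*cos(2^(3/4)*x/2) - 3*x^2 - 2*x + 2


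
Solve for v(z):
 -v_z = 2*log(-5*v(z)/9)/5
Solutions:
 5*Integral(1/(log(-_y) - 2*log(3) + log(5)), (_y, v(z)))/2 = C1 - z


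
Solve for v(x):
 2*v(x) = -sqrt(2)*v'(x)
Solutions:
 v(x) = C1*exp(-sqrt(2)*x)


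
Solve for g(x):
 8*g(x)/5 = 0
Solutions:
 g(x) = 0


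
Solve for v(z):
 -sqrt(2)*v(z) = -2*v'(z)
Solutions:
 v(z) = C1*exp(sqrt(2)*z/2)


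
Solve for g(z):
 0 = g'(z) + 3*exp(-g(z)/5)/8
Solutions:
 g(z) = 5*log(C1 - 3*z/40)


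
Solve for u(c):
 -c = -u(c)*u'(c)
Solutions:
 u(c) = -sqrt(C1 + c^2)
 u(c) = sqrt(C1 + c^2)


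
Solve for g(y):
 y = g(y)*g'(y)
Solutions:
 g(y) = -sqrt(C1 + y^2)
 g(y) = sqrt(C1 + y^2)


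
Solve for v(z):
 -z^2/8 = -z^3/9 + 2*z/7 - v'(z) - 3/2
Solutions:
 v(z) = C1 - z^4/36 + z^3/24 + z^2/7 - 3*z/2


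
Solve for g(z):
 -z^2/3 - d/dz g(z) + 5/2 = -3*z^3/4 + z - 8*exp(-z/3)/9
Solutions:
 g(z) = C1 + 3*z^4/16 - z^3/9 - z^2/2 + 5*z/2 - 8*exp(-z/3)/3


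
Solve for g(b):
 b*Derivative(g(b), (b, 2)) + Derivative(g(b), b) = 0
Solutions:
 g(b) = C1 + C2*log(b)


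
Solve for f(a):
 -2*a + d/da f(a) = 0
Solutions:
 f(a) = C1 + a^2


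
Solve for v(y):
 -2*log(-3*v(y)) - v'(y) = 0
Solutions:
 Integral(1/(log(-_y) + log(3)), (_y, v(y)))/2 = C1 - y


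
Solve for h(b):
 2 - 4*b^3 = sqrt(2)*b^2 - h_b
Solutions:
 h(b) = C1 + b^4 + sqrt(2)*b^3/3 - 2*b


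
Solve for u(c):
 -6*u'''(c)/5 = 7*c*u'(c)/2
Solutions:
 u(c) = C1 + Integral(C2*airyai(-630^(1/3)*c/6) + C3*airybi(-630^(1/3)*c/6), c)


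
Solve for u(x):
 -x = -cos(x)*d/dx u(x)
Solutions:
 u(x) = C1 + Integral(x/cos(x), x)


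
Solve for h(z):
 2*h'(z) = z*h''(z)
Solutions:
 h(z) = C1 + C2*z^3


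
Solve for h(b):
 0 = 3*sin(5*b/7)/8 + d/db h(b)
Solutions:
 h(b) = C1 + 21*cos(5*b/7)/40


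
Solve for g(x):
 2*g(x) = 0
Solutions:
 g(x) = 0


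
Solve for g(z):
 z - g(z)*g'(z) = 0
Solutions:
 g(z) = -sqrt(C1 + z^2)
 g(z) = sqrt(C1 + z^2)


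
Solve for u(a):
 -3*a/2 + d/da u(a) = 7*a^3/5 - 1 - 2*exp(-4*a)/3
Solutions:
 u(a) = C1 + 7*a^4/20 + 3*a^2/4 - a + exp(-4*a)/6


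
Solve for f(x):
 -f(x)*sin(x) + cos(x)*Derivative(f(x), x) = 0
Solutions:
 f(x) = C1/cos(x)


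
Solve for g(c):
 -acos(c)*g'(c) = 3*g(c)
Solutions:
 g(c) = C1*exp(-3*Integral(1/acos(c), c))


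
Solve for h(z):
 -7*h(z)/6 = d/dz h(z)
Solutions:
 h(z) = C1*exp(-7*z/6)


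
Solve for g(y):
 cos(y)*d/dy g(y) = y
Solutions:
 g(y) = C1 + Integral(y/cos(y), y)


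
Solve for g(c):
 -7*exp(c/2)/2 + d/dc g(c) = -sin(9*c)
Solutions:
 g(c) = C1 + 7*exp(c/2) + cos(9*c)/9


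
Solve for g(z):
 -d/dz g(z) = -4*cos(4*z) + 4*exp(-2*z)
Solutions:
 g(z) = C1 + sin(4*z) + 2*exp(-2*z)


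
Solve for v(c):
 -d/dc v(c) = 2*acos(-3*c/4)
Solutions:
 v(c) = C1 - 2*c*acos(-3*c/4) - 2*sqrt(16 - 9*c^2)/3


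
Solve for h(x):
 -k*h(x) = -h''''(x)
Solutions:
 h(x) = C1*exp(-k^(1/4)*x) + C2*exp(k^(1/4)*x) + C3*exp(-I*k^(1/4)*x) + C4*exp(I*k^(1/4)*x)


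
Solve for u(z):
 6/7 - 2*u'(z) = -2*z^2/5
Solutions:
 u(z) = C1 + z^3/15 + 3*z/7


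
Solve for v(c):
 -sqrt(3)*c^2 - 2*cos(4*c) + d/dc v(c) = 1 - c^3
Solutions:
 v(c) = C1 - c^4/4 + sqrt(3)*c^3/3 + c + sin(4*c)/2


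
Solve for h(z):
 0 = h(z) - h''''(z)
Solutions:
 h(z) = C1*exp(-z) + C2*exp(z) + C3*sin(z) + C4*cos(z)


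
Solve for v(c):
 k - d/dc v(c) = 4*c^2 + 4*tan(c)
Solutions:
 v(c) = C1 - 4*c^3/3 + c*k + 4*log(cos(c))


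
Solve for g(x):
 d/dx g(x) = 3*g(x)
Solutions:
 g(x) = C1*exp(3*x)


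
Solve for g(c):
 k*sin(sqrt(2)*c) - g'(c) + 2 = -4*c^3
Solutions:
 g(c) = C1 + c^4 + 2*c - sqrt(2)*k*cos(sqrt(2)*c)/2


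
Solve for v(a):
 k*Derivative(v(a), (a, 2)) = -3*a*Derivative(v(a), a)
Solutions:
 v(a) = C1 + C2*sqrt(k)*erf(sqrt(6)*a*sqrt(1/k)/2)


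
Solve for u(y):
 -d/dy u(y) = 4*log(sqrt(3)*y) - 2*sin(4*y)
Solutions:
 u(y) = C1 - 4*y*log(y) - 2*y*log(3) + 4*y - cos(4*y)/2


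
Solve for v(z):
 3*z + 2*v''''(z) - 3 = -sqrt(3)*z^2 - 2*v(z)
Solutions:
 v(z) = -sqrt(3)*z^2/2 - 3*z/2 + (C1*sin(sqrt(2)*z/2) + C2*cos(sqrt(2)*z/2))*exp(-sqrt(2)*z/2) + (C3*sin(sqrt(2)*z/2) + C4*cos(sqrt(2)*z/2))*exp(sqrt(2)*z/2) + 3/2
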